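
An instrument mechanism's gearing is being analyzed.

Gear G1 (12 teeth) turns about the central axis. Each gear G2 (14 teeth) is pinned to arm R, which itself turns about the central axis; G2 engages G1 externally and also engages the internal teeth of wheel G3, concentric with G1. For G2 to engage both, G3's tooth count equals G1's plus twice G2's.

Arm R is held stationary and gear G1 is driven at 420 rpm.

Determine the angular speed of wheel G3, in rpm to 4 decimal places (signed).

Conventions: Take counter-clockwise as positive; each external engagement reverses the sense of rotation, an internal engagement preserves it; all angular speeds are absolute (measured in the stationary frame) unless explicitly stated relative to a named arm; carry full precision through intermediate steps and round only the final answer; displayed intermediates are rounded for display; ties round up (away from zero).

-126.0000 rpm

recognized (axles ride arm R): planetary set, 12/14/40 teeth
normalise by the input: solve with ω_sun = 1, then scale by 420 rpm
ring teeth: 12 + 2·14 = 40
12(ω_sun−ω_arm) = −40(ω_ring−ω_arm),  ω_arm = 0, ω_sun = 1
ω_ring = 0 − (12/40)(1−0) = -3/10
scale: ω_ring = -3/10 × 420 rpm = -126.0000 rpm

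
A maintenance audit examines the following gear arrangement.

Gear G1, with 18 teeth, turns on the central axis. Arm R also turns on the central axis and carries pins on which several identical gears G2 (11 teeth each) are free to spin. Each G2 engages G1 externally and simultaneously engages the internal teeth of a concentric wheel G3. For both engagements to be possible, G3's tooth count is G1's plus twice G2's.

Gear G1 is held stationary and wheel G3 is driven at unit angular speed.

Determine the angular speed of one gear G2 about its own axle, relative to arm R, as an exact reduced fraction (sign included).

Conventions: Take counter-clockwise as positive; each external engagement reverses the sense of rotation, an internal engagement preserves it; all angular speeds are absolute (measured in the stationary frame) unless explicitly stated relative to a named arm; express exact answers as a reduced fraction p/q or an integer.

planetary set (18T centre, 11T on arm, 40T internal) — Willis relation
ring teeth: 18 + 2·11 = 40
18(ω_sun−ω_arm) = −40(ω_ring−ω_arm),  ω_sun = 0, ω_ring = 1
18(0−ω_arm) = −40(1−ω_arm)  ⇒  58·ω_arm = 40  ⇒  ω_arm = 20/29
sun–planet mesh: 18·(0−20/29) = −11·(ω_p−ω_arm)  ⇒  ω_p−ω_arm = 360/319
exact speed ratio = 360/319

360/319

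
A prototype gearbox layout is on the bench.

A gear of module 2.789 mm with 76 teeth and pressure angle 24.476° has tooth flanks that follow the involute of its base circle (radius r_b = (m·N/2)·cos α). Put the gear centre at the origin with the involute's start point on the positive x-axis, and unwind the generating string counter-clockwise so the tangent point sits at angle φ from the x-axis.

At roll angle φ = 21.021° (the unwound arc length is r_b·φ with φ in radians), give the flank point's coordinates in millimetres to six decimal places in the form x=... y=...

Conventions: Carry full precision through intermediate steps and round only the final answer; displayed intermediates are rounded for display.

x=102.732949 y=1.566577

recognized (one wheel, involute flank): single-mesh tooth geometry, m = 2.789, N = 76
pitch radius r_p = m·N/2 = 2.789·76/2 = 105.982000
base radius r_b = r_p·cos α = 105.982000·cos 24.476° = 96.457917
roll angle φ = 21.021° = 0.36688566 rad
x = r_b·(cos φ + φ·sin φ) = 102.732949
y = r_b·(sin φ − φ·cos φ) = 1.566577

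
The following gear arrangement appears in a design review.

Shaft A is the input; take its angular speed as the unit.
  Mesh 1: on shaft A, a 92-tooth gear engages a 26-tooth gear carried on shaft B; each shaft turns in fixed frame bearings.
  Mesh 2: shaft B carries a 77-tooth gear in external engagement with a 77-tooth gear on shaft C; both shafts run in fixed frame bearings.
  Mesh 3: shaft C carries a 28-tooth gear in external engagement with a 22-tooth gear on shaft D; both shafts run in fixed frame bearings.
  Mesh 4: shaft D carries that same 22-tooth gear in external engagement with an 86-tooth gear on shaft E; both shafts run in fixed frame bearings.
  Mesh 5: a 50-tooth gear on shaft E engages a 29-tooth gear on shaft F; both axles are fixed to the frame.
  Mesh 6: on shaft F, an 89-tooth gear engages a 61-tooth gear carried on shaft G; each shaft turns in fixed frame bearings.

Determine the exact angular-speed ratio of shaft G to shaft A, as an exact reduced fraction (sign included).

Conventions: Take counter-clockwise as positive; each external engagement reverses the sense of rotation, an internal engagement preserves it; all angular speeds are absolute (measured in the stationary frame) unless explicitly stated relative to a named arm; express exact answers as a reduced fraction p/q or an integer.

class = fixed-axis compound train [6 meshes; 6 ratios multiply, 6 sense flips]
mesh 1 [92T→26T]: running ratio 46/13, sense −
mesh 2 [77T→77T]: running ratio 46/13, sense +
mesh 3 [28T→22T]: running ratio 644/143, sense −
mesh 4 [22T→86T]: running ratio 644/559, sense +
mesh 5 [50T→29T]: running ratio 32200/16211, sense −
mesh 6 [89T→61T]: running ratio 2865800/988871, sense +
ω_out/ω_in = 2865800/988871

2865800/988871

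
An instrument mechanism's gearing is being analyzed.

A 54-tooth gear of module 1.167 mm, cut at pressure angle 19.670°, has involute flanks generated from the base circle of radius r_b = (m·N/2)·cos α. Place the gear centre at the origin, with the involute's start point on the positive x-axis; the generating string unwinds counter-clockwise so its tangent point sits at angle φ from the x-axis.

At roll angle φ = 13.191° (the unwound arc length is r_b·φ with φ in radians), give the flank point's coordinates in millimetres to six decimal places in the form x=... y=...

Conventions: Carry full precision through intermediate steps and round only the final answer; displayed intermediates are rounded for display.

topology: single-mesh involute geometry — m = 1.167, N = 54
pitch radius r_p = m·N/2 = 1.167·54/2 = 31.509000
base radius r_b = r_p·cos α = 31.509000·cos 19.670° = 29.670353
roll angle φ = 13.191° = 0.23022638 rad
x = r_b·(cos φ + φ·sin φ) = 30.446290
y = r_b·(sin φ − φ·cos φ) = 0.120050

x=30.446290 y=0.120050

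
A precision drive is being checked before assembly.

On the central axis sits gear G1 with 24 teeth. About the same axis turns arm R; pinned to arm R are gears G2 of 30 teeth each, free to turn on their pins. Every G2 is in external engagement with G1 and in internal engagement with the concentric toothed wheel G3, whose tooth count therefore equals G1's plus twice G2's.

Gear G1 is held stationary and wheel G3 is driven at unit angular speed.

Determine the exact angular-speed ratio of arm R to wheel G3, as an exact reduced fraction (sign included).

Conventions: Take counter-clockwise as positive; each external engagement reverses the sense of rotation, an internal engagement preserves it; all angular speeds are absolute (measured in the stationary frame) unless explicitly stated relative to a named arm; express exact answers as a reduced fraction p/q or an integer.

7/9

recognized (axles ride arm R): planetary set, 24/30/84 teeth
ring teeth: 24 + 2·30 = 84
24(ω_sun−ω_arm) = −84(ω_ring−ω_arm),  ω_sun = 0, ω_ring = 1
24(0−ω_arm) = −84(1−ω_arm)  ⇒  108·ω_arm = 84  ⇒  ω_arm = 7/9
ω_out/ω_in = 7/9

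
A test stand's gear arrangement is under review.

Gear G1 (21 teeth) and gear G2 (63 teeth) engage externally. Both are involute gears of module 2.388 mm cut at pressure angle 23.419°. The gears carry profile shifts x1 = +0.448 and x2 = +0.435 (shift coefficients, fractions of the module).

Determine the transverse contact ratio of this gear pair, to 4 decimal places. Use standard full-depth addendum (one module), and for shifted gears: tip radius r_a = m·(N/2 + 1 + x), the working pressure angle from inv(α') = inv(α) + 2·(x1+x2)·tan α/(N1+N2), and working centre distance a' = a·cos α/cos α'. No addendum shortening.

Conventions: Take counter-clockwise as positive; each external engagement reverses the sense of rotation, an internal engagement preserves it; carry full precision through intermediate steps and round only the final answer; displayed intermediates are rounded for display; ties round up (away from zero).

single-mesh involute tooth geometry (21T engaging 63T at module 2.388)
base radii: r_b1 = 23.008476, r_b2 = 69.025428
tip radii: r_a1 = 28.531824, r_a2 = 78.648780
inv(α') = inv(23.419°) + 2·(+0.448+0.435)·tan α/(21+63) = 0.03349985  ⇒  α' = 25.89179°
a' = a·cos α / cos α' = 100.2960·cos 23.419°/cos 25.89179° = 102.303044
action lengths: √(r_a1²−r_b1²) = 16.872315, √(r_a2²−r_b2²) = 37.697757
base pitch p_b = π·m·cos α = 6.884120
CR = (16.872315 + 37.697757 − 102.303044·sin 25.89179°)/6.884120 = 1.437673
contact ratio ≈ 1.4377

1.4377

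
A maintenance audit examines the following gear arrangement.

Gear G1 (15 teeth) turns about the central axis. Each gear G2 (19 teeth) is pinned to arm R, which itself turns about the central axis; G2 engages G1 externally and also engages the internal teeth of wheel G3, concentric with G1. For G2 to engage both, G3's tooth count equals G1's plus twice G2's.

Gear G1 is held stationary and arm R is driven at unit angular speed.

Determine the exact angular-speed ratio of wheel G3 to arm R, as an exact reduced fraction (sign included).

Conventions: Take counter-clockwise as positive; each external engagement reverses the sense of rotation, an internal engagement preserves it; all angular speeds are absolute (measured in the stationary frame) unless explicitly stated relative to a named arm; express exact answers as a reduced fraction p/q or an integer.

recognized (axles ride arm R): planetary set, 15/19/53 teeth
ring teeth: 15 + 2·19 = 53
15(ω_sun−ω_arm) = −53(ω_ring−ω_arm),  ω_sun = 0, ω_arm = 1
ω_ring = 1 − (15/53)(0−1) = 68/53
ω_out/ω_in = 68/53

68/53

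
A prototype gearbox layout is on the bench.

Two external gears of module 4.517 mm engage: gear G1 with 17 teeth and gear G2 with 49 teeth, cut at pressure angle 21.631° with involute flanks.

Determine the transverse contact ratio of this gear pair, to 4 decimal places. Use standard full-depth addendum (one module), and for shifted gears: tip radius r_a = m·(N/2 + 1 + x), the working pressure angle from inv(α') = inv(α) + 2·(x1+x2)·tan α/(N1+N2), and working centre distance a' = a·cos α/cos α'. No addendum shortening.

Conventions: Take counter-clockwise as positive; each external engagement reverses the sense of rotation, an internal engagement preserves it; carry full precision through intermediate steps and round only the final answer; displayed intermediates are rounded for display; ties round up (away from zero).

single-mesh involute tooth geometry (17T engaging 49T at module 4.517)
base radii: r_b1 = 35.690651, r_b2 = 102.873052
tip radii: r_a1 = 42.911500, r_a2 = 115.183500
no profile shift: α' = α, a' = a
action lengths: √(r_a1²−r_b1²) = 23.823817, √(r_a2²−r_b2²) = 51.810942
base pitch p_b = π·m·cos α = 13.191234
CR = (23.823817 + 51.810942 − 149.061000·sin 21.63100°)/13.191234 = 1.568221
contact ratio ≈ 1.5682

1.5682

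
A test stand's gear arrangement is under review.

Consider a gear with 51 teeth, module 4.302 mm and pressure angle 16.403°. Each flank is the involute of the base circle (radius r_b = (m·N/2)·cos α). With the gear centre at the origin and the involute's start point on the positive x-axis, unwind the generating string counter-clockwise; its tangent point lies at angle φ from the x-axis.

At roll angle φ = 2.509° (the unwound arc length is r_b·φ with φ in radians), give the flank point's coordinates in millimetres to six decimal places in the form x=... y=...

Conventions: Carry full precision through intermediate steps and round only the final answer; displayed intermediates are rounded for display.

single-mesh involute tooth geometry (51T wheel at module 4.302)
pitch radius r_p = m·N/2 = 4.302·51/2 = 109.701000
base radius r_b = r_p·cos α = 109.701000·cos 16.403° = 105.236080
roll angle φ = 2.509° = 0.04379031 rad
x = r_b·(cos φ + φ·sin φ) = 105.336932
y = r_b·(sin φ − φ·cos φ) = 0.002945

x=105.336932 y=0.002945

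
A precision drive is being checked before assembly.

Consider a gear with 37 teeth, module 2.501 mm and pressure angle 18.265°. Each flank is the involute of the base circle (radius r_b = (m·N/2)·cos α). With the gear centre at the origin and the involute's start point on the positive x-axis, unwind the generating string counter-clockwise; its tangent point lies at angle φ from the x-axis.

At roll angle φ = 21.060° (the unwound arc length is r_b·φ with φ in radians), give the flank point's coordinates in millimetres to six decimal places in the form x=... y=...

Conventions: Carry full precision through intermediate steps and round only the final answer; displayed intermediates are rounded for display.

x=46.805937 y=0.717532

topology: single-mesh involute geometry — m = 2.501, N = 37
pitch radius r_p = m·N/2 = 2.501·37/2 = 46.268500
base radius r_b = r_p·cos α = 46.268500·cos 18.265° = 43.937359
roll angle φ = 21.060° = 0.36756634 rad
x = r_b·(cos φ + φ·sin φ) = 46.805937
y = r_b·(sin φ − φ·cos φ) = 0.717532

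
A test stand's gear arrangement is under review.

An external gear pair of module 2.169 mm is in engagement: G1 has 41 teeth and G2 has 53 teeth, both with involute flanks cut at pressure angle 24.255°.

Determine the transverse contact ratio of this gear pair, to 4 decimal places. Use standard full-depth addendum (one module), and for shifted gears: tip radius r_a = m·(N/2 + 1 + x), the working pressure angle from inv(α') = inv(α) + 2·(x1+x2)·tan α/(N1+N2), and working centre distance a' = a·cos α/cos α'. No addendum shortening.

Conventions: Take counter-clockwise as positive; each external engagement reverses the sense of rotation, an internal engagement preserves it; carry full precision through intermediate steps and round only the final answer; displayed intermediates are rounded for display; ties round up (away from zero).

1.5547

topology: single-mesh involute geometry — m = 2.169, 41T/53T pair
base radii: r_b1 = 40.539450, r_b2 = 52.404654
tip radii: r_a1 = 46.633500, r_a2 = 59.647500
no profile shift: α' = α, a' = a
action lengths: √(r_a1²−r_b1²) = 23.048565, √(r_a2²−r_b2²) = 28.488181
base pitch p_b = π·m·cos α = 6.212607
CR = (23.048565 + 28.488181 − 101.943000·sin 24.25500°)/6.212607 = 1.554697
contact ratio ≈ 1.5547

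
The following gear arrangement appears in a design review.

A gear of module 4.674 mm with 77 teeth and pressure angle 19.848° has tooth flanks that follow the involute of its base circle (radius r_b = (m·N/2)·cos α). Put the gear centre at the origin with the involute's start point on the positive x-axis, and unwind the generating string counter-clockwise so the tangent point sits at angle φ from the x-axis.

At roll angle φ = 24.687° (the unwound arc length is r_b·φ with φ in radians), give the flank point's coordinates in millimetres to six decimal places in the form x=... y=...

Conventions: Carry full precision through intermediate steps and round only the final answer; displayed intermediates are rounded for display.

single-mesh involute tooth geometry (77T wheel at module 4.674)
pitch radius r_p = m·N/2 = 4.674·77/2 = 179.949000
base radius r_b = r_p·cos α = 179.949000·cos 19.848° = 169.259428
roll angle φ = 24.687° = 0.43086943 rad
x = r_b·(cos φ + φ·sin φ) = 184.249093
y = r_b·(sin φ − φ·cos φ) = 4.429804

x=184.249093 y=4.429804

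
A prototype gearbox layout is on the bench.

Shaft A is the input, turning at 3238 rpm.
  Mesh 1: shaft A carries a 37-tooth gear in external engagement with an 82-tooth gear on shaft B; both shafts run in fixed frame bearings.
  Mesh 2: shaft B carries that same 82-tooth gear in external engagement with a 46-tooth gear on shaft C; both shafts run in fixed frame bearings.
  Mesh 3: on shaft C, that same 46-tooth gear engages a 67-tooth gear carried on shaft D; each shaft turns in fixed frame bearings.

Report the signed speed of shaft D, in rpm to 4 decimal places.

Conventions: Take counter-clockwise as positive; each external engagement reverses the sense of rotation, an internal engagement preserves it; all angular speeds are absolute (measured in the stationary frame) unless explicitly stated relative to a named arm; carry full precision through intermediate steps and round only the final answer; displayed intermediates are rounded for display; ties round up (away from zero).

-1788.1493 rpm

recognized (4 fixed axles, 3 meshes): fixed-axis compound train
mesh 1 [37T→82T]: ω = 3238.0000×37/82 = 1461.0488 rpm, sense flips to −
mesh 2 [82T→46T]: ω = 1461.0488×82/46 = 2604.4783 rpm, sense flips to +
mesh 3 [46T→67T]: ω = 2604.4783×46/67 = 1788.1493 rpm, sense flips to −
signed output speed = -1788.1493 rpm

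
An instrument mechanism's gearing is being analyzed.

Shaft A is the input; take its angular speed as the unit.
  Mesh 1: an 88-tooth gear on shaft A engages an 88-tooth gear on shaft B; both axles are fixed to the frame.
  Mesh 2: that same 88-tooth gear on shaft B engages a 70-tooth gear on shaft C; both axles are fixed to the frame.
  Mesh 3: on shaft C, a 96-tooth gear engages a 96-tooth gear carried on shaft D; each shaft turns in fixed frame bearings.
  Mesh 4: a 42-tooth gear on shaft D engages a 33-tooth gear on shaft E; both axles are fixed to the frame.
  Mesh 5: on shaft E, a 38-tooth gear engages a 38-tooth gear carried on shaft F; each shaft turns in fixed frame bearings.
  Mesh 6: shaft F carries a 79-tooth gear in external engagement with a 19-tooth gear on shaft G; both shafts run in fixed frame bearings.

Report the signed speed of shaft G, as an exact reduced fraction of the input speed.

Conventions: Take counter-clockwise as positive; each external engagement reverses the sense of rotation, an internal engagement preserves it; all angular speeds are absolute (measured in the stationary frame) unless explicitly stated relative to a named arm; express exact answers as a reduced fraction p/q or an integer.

6-mesh fixed-axis compound train (all bearings frame-fixed)
mesh 1 [88T→88T]: |ω|/ω_in = 1×88/88 = 1, sense flips to −
mesh 2 [88T→70T]: |ω|/ω_in = 1×88/70 = 44/35, sense flips to +
mesh 3 [96T→96T]: |ω|/ω_in = (44/35)×96/96 = 44/35, sense flips to −
mesh 4 [42T→33T]: |ω|/ω_in = (44/35)×42/33 = 8/5, sense flips to +
mesh 5 [38T→38T]: |ω|/ω_in = (8/5)×38/38 = 8/5, sense flips to −
mesh 6 [79T→19T]: |ω|/ω_in = (8/5)×79/19 = 632/95, sense flips to +
signed output speed (× input speed) = 632/95

632/95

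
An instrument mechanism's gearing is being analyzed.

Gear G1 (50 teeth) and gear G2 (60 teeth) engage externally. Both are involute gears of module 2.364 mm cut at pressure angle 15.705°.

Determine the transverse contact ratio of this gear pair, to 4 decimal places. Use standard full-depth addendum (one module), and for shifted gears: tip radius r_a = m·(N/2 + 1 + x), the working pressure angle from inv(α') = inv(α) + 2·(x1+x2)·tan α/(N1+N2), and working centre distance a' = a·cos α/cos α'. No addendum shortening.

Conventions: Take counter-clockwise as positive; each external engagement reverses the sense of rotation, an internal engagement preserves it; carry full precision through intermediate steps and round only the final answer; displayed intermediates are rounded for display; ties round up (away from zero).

2.0559

single-mesh involute tooth geometry (50T engaging 60T at module 2.364)
base radii: r_b1 = 56.893686, r_b2 = 68.272424
tip radii: r_a1 = 61.464000, r_a2 = 73.284000
no profile shift: α' = α, a' = a
action lengths: √(r_a1²−r_b1²) = 23.257939, √(r_a2²−r_b2²) = 26.634955
base pitch p_b = π·m·cos α = 7.149471
CR = (23.257939 + 26.634955 − 130.020000·sin 15.70500°)/7.149471 = 2.055886
contact ratio ≈ 2.0559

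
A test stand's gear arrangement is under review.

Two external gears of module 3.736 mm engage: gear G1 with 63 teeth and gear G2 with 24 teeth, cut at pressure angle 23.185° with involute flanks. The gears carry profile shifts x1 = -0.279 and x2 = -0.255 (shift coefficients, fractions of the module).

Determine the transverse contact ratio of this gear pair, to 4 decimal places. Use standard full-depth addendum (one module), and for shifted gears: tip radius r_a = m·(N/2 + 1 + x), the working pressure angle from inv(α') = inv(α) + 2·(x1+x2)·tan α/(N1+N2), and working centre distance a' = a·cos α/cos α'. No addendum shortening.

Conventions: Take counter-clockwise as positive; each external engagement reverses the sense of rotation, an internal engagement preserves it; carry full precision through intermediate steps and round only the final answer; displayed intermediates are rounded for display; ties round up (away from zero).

recognized (one external pair, fixed centres): single-mesh tooth geometry, m = 3.736, N1 = 63, N2 = 24
base radii: r_b1 = 108.179657, r_b2 = 41.211298
tip radii: r_a1 = 120.377656, r_a2 = 47.615320
inv(α') = inv(23.185°) + 2·(-0.279-0.255)·tan α/(63+24) = 0.01837847  ⇒  α' = 21.39373°
a' = a·cos α / cos α' = 162.5160·cos 23.185°/cos 21.39373° = 160.446400
action lengths: √(r_a1²−r_b1²) = 52.800965, √(r_a2²−r_b2²) = 23.850527
base pitch p_b = π·m·cos α = 10.789093
CR = (52.800965 + 23.850527 − 160.446400·sin 21.39373°)/10.789093 = 1.679906
contact ratio ≈ 1.6799

1.6799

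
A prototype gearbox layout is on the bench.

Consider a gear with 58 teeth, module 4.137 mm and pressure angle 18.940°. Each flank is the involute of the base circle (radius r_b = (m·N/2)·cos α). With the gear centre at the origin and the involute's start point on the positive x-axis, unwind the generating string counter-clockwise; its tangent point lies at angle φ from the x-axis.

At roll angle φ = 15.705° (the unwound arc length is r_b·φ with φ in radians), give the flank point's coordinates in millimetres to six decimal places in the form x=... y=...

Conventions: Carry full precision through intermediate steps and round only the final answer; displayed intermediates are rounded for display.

single-mesh involute tooth geometry (58T wheel at module 4.137)
pitch radius r_p = m·N/2 = 4.137·58/2 = 119.973000
base radius r_b = r_p·cos α = 119.973000·cos 18.940° = 113.477541
roll angle φ = 15.705° = 0.27410396 rad
x = r_b·(cos φ + φ·sin φ) = 117.660755
y = r_b·(sin φ − φ·cos φ) = 0.773158

x=117.660755 y=0.773158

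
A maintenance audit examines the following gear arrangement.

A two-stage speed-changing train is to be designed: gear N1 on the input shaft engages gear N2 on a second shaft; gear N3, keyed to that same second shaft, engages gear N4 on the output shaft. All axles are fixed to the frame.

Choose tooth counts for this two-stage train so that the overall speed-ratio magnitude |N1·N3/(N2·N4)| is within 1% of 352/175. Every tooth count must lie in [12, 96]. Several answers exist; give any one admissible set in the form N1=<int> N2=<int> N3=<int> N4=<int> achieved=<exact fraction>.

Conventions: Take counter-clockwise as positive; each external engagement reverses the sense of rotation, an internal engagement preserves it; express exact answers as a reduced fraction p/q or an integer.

N1=16 N2=14 N3=44 N4=25 achieved=352/175

design class (target 352/175): fixed-axis compound train
target = 352/175 in lowest terms: an exact hit needs N1·N3 = k·352 and N2·N4 = k·175 for one integer k, every count in [12, 96]; additionally prefer no 1:1 stage (N1 ≠ N2, N3 ≠ N4)
k = 1: no 1:1-free in-range split of k·352 and k·175 into factor pairs; take k = 2
k = 2: N1·N3 = 704 = 16·44, N2·N4 = 350 = 14·25
achieved = 16·44/(14·25) = 352/175; |achieved − target| = 0 ≤ 88/4375 ✓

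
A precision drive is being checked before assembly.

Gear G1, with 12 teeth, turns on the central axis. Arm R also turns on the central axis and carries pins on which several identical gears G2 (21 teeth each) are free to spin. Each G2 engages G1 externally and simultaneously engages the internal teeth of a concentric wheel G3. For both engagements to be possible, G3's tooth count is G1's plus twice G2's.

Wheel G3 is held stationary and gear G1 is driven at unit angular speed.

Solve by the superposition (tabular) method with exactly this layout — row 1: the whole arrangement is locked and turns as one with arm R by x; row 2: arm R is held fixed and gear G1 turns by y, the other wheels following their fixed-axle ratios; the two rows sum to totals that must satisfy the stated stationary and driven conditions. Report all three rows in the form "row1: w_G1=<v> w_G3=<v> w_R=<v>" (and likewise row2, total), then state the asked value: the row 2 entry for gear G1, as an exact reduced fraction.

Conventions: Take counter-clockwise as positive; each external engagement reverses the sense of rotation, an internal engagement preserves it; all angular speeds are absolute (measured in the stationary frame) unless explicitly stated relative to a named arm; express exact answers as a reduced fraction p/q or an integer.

row1: w_G1=2/11 w_G3=2/11 w_R=2/11
row2: w_G1=9/11 w_G3=-2/11 w_R=0
total: w_G1=1 w_G3=0 w_R=2/11
asked value: 9/11

topology: planetary set — G1 12T / G2 21T / G3 54T, arm = carrier (Willis)
superposition row 1 [locked train]: every member turns x
superposition row 2 [arm held]: sun y, ring −(12/54)·y, arm 0
boundary: total ω_ring = x − (12/54)·y = 0 and total ω_sun = x + y = 1  ⇒  y = 9/11, x = 2/11
row 2 ring = −(12/54)·9/11 = -2/11
totals (row 1 + row 2): sun 2/11 + 9/11 = 1, ring 2/11 + (-2/11) = 0, arm 2/11 + 0 = 2/11
asked cell (row2, sun) = 9/11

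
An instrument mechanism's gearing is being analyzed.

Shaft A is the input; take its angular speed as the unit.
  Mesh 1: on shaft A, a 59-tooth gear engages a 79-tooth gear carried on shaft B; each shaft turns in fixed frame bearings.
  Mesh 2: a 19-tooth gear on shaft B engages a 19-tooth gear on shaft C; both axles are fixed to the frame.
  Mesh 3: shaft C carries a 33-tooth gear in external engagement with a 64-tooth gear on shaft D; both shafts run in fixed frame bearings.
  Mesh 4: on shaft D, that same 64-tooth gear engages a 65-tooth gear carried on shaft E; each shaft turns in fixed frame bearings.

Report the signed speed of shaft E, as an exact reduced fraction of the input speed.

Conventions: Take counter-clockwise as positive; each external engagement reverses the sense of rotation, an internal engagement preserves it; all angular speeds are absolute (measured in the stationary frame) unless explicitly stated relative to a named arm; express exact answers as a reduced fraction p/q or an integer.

4-mesh fixed-axis compound train (all bearings frame-fixed)
mesh 1 [59T→79T]: |ω|/ω_in = 1×59/79 = 59/79, sense flips to −
mesh 2 [19T→19T]: |ω|/ω_in = (59/79)×19/19 = 59/79, sense flips to +
mesh 3 [33T→64T]: |ω|/ω_in = (59/79)×33/64 = 1947/5056, sense flips to −
mesh 4 [64T→65T]: |ω|/ω_in = (1947/5056)×64/65 = 1947/5135, sense flips to +
signed output speed (× input speed) = 1947/5135

1947/5135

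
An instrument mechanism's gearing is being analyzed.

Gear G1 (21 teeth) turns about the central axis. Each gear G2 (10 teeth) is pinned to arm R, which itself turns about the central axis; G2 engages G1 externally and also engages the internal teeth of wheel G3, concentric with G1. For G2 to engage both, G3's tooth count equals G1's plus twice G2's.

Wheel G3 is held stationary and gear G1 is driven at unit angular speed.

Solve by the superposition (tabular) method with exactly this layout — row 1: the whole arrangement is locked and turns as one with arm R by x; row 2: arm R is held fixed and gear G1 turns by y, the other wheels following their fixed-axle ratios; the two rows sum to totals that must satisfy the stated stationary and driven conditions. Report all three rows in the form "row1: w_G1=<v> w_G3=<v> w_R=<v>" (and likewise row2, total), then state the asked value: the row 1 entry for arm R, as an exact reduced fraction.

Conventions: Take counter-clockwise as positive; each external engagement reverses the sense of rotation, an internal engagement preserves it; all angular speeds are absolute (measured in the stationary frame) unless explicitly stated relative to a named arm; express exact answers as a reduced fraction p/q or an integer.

row1: w_G1=21/62 w_G3=21/62 w_R=21/62
row2: w_G1=41/62 w_G3=-21/62 w_R=0
total: w_G1=1 w_G3=0 w_R=21/62
asked value: 21/62

planetary set (21T centre, 10T on arm, 41T internal) — Willis relation
row 1: whole set turns with the arm by x
row 2: sun turns y, ring = −(21/41)·y, arm 0
boundary: total ω_ring = x − (21/41)·y = 0 and total ω_sun = x + y = 1  ⇒  y = 41/62, x = 21/62
row 2 ring = −(21/41)·41/62 = -21/62
totals (row 1 + row 2): sun 21/62 + 41/62 = 1, ring 21/62 + (-21/62) = 0, arm 21/62 + 0 = 21/62
asked cell (row1, arm) = 21/62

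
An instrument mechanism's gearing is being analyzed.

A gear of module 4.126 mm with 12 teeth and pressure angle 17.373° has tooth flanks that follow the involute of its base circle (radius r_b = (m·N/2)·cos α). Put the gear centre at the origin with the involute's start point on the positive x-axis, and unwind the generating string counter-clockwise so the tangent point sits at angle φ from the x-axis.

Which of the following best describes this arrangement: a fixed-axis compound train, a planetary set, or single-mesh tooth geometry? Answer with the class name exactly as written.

single-mesh tooth geometry

topology: single-mesh involute geometry — m = 4.126, N = 12
classification: single-mesh tooth geometry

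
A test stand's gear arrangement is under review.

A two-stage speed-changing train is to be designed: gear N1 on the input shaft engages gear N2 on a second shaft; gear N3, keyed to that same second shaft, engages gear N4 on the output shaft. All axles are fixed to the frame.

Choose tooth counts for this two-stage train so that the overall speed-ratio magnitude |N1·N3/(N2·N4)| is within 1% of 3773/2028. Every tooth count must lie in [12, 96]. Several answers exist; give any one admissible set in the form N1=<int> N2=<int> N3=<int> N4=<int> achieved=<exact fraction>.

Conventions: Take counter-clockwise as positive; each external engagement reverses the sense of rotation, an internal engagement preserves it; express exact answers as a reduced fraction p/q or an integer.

design class (target 3773/2028): fixed-axis compound train
target = 3773/2028 in lowest terms: an exact hit needs N1·N3 = k·3773 and N2·N4 = k·2028 for one integer k, every count in [12, 96]; additionally prefer no 1:1 stage (N1 ≠ N2, N3 ≠ N4)
k = 1: N1·N3 = 3773 = 49·77, N2·N4 = 2028 = 26·78
achieved = 49·77/(26·78) = 3773/2028; |achieved − target| = 0 ≤ 3773/202800 ✓

N1=49 N2=26 N3=77 N4=78 achieved=3773/2028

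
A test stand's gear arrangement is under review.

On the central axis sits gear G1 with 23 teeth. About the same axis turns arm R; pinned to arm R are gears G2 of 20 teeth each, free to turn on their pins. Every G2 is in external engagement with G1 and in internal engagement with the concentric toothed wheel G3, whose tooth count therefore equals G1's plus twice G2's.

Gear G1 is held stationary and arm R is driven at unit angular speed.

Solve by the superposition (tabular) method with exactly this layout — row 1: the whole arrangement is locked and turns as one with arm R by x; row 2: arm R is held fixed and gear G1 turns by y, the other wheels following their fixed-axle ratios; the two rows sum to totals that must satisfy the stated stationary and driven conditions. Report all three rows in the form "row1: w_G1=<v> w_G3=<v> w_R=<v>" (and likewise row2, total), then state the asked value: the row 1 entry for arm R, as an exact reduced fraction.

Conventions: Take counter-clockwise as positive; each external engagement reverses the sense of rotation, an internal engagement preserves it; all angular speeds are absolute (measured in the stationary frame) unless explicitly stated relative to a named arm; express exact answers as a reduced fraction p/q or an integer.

row1: w_G1=1 w_G3=1 w_R=1
row2: w_G1=-1 w_G3=23/63 w_R=0
total: w_G1=0 w_G3=86/63 w_R=1
asked value: 1

recognized (axles ride arm R): planetary set, 23/20/63 teeth
row 1 — lock + rotate with arm: ω_sun = ω_ring = ω_arm = x
superposition row 2 [arm held]: sun y, ring −(23/63)·y, arm 0
boundary: total ω_sun = x + y = 0 and total ω_arm = x = 1  ⇒  y = -1, x = 1
row 2 ring = −(23/63)·(-1) = 23/63
totals (row 1 + row 2): sun 1 + (-1) = 0, ring 1 + 23/63 = 86/63, arm 1 + 0 = 1
asked cell (row1, arm) = 1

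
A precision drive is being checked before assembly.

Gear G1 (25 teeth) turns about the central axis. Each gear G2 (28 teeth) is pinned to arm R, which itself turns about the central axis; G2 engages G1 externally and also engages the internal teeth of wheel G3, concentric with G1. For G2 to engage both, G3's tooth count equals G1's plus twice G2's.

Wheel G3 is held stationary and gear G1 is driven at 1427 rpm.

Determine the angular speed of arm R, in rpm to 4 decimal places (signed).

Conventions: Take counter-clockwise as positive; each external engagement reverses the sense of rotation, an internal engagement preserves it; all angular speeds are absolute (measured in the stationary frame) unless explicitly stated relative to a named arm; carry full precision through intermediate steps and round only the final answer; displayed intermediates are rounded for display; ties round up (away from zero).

+336.5566 rpm

recognized (axles ride arm R): planetary set, 25/28/81 teeth
normalise by the input: solve with ω_sun = 1, then scale by 1427 rpm
ring teeth: 25 + 2·28 = 81
25(ω_sun−ω_arm) = −81(ω_ring−ω_arm),  ω_ring = 0, ω_sun = 1
25(1−ω_arm) = −81(0−ω_arm)  ⇒  106·ω_arm = 25  ⇒  ω_arm = 25/106
scale: ω_arm = 25/106 × 1427 rpm = +336.5566 rpm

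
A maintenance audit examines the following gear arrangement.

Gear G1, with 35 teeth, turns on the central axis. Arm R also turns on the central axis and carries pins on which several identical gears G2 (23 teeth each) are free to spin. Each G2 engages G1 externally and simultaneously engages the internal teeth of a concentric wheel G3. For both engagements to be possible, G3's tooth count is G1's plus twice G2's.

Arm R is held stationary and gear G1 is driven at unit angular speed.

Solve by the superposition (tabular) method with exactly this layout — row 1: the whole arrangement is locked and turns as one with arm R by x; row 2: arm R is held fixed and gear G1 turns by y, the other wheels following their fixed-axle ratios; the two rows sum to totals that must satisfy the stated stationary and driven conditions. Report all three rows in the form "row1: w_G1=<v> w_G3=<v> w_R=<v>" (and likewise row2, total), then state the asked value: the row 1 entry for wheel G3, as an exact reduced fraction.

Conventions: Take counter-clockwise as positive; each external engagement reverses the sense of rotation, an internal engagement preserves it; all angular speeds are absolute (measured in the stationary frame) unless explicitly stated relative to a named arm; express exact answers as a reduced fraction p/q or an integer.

topology: planetary set — G1 35T / G2 23T / G3 81T, arm = carrier (Willis)
row 1 (train locked, turned with arm): all members turn x
row 2 (arm held, sun turns y): ω_ring = −(35/81)·y, ω_arm = 0
boundary: total ω_arm = x = 0 and total ω_sun = x + y = 1  ⇒  y = 1, x = 0
row 2 ring = −(35/81)·1 = -35/81
totals (row 1 + row 2): sun 0 + 1 = 1, ring 0 + (-35/81) = -35/81, arm 0 + 0 = 0
asked cell (row1, ring) = 0

row1: w_G1=0 w_G3=0 w_R=0
row2: w_G1=1 w_G3=-35/81 w_R=0
total: w_G1=1 w_G3=-35/81 w_R=0
asked value: 0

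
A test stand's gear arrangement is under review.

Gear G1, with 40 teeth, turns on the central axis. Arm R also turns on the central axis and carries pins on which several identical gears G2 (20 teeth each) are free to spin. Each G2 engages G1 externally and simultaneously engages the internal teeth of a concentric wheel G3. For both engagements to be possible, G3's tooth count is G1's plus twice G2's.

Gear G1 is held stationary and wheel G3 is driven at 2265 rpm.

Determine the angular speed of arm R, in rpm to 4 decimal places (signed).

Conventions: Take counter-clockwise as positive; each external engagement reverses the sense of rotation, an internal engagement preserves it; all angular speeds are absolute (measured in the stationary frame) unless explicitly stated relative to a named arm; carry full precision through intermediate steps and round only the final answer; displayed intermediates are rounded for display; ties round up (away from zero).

+1510.0000 rpm

class = planetary set [G3 = 40+2·20 = 80; Willis about the carrier]
normalise by the input: solve with ω_ring = 1, then scale by 2265 rpm
ring teeth: 40 + 2·20 = 80
40(ω_sun−ω_arm) = −80(ω_ring−ω_arm),  ω_sun = 0, ω_ring = 1
40(0−ω_arm) = −80(1−ω_arm)  ⇒  120·ω_arm = 80  ⇒  ω_arm = 2/3
scale: ω_arm = 2/3 × 2265 rpm = +1510.0000 rpm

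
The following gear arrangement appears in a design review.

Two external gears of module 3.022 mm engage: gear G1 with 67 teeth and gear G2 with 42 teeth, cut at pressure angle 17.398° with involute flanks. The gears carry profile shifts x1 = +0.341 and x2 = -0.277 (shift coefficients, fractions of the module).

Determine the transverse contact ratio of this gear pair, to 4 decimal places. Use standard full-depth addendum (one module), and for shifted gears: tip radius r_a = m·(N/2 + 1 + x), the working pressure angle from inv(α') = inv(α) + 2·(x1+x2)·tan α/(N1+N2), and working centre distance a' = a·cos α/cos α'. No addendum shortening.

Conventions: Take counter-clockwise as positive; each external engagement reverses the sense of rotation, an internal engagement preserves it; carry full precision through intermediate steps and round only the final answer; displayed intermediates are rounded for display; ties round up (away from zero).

1.9126

class = single-mesh tooth geometry [involute pair 67T × 42T, m = 3.022]
base radii: r_b1 = 96.605485, r_b2 = 60.558662
tip radii: r_a1 = 105.289502, r_a2 = 65.646906
inv(α') = inv(17.398°) + 2·(+0.341-0.277)·tan α/(67+42) = 0.01005825  ⇒  α' = 17.60996°
a' = a·cos α / cos α' = 164.6990·cos 17.398°/cos 17.60996° = 164.891271
action lengths: √(r_a1²−r_b1²) = 41.871942, √(r_a2²−r_b2²) = 25.340969
base pitch p_b = π·m·cos α = 9.059555
CR = (41.871942 + 25.340969 − 164.891271·sin 17.60996°)/9.059555 = 1.912613
contact ratio ≈ 1.9126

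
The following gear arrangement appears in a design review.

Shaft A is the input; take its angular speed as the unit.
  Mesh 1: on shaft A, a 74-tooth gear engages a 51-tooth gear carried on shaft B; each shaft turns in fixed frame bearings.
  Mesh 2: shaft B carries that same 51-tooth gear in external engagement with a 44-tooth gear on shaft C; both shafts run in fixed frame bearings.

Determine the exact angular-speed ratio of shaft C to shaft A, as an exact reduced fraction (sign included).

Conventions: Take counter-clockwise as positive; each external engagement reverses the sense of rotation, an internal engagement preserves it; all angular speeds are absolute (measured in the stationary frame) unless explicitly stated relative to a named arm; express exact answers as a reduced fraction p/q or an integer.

37/22

class = fixed-axis compound train [2 meshes; 2 ratios multiply, 2 sense flips]
mesh 1 [74T→51T]: running ratio 74/51, sense −
mesh 2 [51T→44T]: running ratio 37/22, sense +
ω_out/ω_in = 37/22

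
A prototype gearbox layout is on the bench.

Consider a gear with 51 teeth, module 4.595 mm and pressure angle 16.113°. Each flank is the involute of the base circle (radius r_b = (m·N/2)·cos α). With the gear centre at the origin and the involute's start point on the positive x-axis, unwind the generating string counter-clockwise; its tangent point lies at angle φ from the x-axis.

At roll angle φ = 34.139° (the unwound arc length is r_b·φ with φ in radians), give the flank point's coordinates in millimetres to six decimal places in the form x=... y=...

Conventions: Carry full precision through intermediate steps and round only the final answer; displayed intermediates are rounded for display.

recognized (one wheel, involute flank): single-mesh tooth geometry, m = 4.595, N = 51
pitch radius r_p = m·N/2 = 4.595·51/2 = 117.172500
base radius r_b = r_p·cos α = 117.172500·cos 16.113° = 112.569520
roll angle φ = 34.139° = 0.59583795 rad
x = r_b·(cos φ + φ·sin φ) = 130.813018
y = r_b·(sin φ − φ·cos φ) = 7.659256

x=130.813018 y=7.659256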